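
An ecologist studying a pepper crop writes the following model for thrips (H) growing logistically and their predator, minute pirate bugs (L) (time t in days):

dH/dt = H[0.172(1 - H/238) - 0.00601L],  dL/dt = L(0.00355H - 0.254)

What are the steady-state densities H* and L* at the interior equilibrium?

From dL/dt = 0 with L > 0: 0.00355H* = 0.254, so H* = 71.5.
Substitute into dH/dt = 0: 0.172(1 - 71.5/238) = 0.00601L*.
The bracket is 0.699, giving L* = 0.12/0.00601 = 20.

H* ≈ 71.5, L* ≈ 20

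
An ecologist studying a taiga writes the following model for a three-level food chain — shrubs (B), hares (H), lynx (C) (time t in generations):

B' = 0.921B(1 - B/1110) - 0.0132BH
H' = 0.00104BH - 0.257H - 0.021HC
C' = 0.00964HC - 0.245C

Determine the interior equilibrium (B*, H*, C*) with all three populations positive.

B* ≈ 706, H* ≈ 25.4, C* ≈ 22.7

From dC/dt = 0: 0.00964H* = 0.245, so H* = 25.4.
From dB/dt = 0: 0.921(1 - B*/1110) = 0.0132·25.4, giving B* = 1110·(1 - 0.364) = 706.
From dH/dt = 0: 0.00104·706 - 0.257 = 0.021C*, so C* = 0.477/0.021 = 22.7.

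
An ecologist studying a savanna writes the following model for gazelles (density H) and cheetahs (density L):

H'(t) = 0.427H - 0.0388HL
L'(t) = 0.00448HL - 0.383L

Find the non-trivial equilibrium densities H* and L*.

Set dL/dt = 0 with L > 0: 0.00448H - 0.383 = 0, so H* = 0.383/0.00448 = 85.5.
Set dH/dt = 0 with H > 0: 0.427 - 0.0388L = 0, so L* = 0.427/0.0388 = 11.

H* ≈ 85.5, L* ≈ 11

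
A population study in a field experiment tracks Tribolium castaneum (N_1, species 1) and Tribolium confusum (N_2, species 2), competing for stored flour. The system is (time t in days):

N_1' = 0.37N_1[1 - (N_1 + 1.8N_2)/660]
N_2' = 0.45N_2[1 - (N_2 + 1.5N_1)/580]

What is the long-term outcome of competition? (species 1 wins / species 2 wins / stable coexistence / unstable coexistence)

unstable coexistence (outcome depends on initial conditions)

Compare the nullcline intercepts: K1/α12 = 660/1.8 = 367 < K2 = 580; K2/α21 = 580/1.5 = 387 < K1 = 660.
Since both are reversed, neither can invade when rare; the interior point is a saddle.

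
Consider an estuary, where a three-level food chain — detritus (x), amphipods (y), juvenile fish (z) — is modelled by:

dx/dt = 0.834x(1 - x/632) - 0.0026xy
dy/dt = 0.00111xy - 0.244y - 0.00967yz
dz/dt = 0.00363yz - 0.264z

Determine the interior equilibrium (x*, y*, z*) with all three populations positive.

x* ≈ 489, y* ≈ 72.7, z* ≈ 30.9

From dz/dt = 0: 0.00363y* = 0.264, so y* = 72.7.
From dx/dt = 0: 0.834(1 - x*/632) = 0.0026·72.7, giving x* = 632·(1 - 0.227) = 489.
From dy/dt = 0: 0.00111·489 - 0.244 = 0.00967z*, so z* = 0.298/0.00967 = 30.9.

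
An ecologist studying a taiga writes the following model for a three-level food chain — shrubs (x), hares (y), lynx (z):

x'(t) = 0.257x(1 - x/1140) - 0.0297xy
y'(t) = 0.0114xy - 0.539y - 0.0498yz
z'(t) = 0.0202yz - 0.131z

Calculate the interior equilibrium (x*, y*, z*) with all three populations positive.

From dz/dt = 0: 0.0202y* = 0.131, so y* = 6.49.
From dx/dt = 0: 0.257(1 - x*/1140) = 0.0297·6.49, giving x* = 1140·(1 - 0.749) = 286.
From dy/dt = 0: 0.0114·286 - 0.539 = 0.0498z*, so z* = 2.72/0.0498 = 54.6.

x* ≈ 286, y* ≈ 6.49, z* ≈ 54.6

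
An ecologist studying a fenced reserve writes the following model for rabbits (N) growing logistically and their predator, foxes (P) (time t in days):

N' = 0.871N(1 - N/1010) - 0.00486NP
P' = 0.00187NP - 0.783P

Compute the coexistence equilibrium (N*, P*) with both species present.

From dP/dt = 0 with P > 0: 0.00187N* = 0.783, so N* = 419.
Substitute into dN/dt = 0: 0.871(1 - 419/1010) = 0.00486P*.
The bracket is 0.585, giving P* = 0.51/0.00486 = 105.

N* ≈ 419, P* ≈ 105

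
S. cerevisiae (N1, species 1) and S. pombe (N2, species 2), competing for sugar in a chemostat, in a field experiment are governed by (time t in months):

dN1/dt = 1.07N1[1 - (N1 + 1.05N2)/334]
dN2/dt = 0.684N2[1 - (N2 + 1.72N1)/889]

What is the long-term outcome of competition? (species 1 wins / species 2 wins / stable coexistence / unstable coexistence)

species 2 excludes species 1

Compare the nullcline intercepts: K1/α12 = 334/1.05 = 318 < K2 = 889; K2/α21 = 889/1.72 = 517 > K1 = 334.
Since the inequalities point opposite ways, species 2 can invade but species 1 cannot.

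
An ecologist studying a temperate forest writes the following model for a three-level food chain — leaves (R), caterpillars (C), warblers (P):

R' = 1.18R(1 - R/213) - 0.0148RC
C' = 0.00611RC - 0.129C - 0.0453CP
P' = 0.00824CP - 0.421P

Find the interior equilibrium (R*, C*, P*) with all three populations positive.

From dP/dt = 0: 0.00824C* = 0.421, so C* = 51.1.
From dR/dt = 0: 1.18(1 - R*/213) = 0.0148·51.1, giving R* = 213·(1 - 0.641) = 76.5.
From dC/dt = 0: 0.00611·76.5 - 0.129 = 0.0453P*, so P* = 0.338/0.0453 = 7.47.

R* ≈ 76.5, C* ≈ 51.1, P* ≈ 7.47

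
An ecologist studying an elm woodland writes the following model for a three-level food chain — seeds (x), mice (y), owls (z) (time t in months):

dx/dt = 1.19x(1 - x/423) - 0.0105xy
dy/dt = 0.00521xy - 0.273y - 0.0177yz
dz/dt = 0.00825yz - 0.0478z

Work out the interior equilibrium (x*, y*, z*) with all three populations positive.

From dz/dt = 0: 0.00825y* = 0.0478, so y* = 5.79.
From dx/dt = 0: 1.19(1 - x*/423) = 0.0105·5.79, giving x* = 423·(1 - 0.0511) = 401.
From dy/dt = 0: 0.00521·401 - 0.273 = 0.0177z*, so z* = 1.82/0.0177 = 103.

x* ≈ 401, y* ≈ 5.79, z* ≈ 103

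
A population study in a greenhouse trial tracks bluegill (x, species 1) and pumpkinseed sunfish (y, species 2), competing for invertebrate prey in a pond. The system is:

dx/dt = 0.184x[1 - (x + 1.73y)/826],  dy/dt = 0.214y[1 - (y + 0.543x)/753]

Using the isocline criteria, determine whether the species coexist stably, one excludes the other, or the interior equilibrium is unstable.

Compare the nullcline intercepts: K1/α12 = 826/1.73 = 477 < K2 = 753; K2/α21 = 753/0.543 = 1390 > K1 = 826.
Since the inequalities point opposite ways, species 2 can invade but species 1 cannot.

species 2 excludes species 1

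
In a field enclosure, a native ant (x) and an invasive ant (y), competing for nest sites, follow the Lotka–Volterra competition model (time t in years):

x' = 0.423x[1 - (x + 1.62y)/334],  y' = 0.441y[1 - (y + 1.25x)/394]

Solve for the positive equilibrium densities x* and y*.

Setting both brackets to zero gives the nullclines x + 1.62y = 334 and 1.25x + y = 394.
Substituting y = 394 - 1.25x into the first: x(1 - 1.62·1.25) = 334 - 1.62·394.
So x* = -304/-1.03 = 297, and then y* = 394 - 1.25·297 = 22.9.

x* ≈ 297, y* ≈ 22.9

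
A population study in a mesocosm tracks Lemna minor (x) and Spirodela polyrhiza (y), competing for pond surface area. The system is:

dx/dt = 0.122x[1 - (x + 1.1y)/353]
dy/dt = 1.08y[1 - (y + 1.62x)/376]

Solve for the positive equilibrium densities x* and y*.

Setting both brackets to zero gives the nullclines x + 1.1y = 353 and 1.62x + y = 376.
Substituting y = 376 - 1.62x into the first: x(1 - 1.1·1.62) = 353 - 1.1·376.
So x* = -60.6/-0.782 = 77.5, and then y* = 376 - 1.62·77.5 = 250.

x* ≈ 77.5, y* ≈ 250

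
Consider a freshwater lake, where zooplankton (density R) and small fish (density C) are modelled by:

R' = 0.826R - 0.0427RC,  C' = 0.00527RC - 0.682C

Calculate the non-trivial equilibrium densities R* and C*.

Set dC/dt = 0 with C > 0: 0.00527R - 0.682 = 0, so R* = 0.682/0.00527 = 129.
Set dR/dt = 0 with R > 0: 0.826 - 0.0427C = 0, so C* = 0.826/0.0427 = 19.3.

R* ≈ 129, C* ≈ 19.3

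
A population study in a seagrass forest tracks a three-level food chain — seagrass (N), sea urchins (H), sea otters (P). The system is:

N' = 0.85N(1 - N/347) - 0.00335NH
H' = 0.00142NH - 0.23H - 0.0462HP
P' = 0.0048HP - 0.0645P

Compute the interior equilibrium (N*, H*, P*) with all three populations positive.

N* ≈ 329, H* ≈ 13.4, P* ≈ 5.12

From dP/dt = 0: 0.0048H* = 0.0645, so H* = 13.4.
From dN/dt = 0: 0.85(1 - N*/347) = 0.00335·13.4, giving N* = 347·(1 - 0.053) = 329.
From dH/dt = 0: 0.00142·329 - 0.23 = 0.0462P*, so P* = 0.237/0.0462 = 5.12.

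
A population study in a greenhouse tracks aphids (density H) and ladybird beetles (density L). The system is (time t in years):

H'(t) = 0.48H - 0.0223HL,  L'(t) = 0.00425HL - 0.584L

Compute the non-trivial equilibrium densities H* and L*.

Set dL/dt = 0 with L > 0: 0.00425H - 0.584 = 0, so H* = 0.584/0.00425 = 137.
Set dH/dt = 0 with H > 0: 0.48 - 0.0223L = 0, so L* = 0.48/0.0223 = 21.5.

H* ≈ 137, L* ≈ 21.5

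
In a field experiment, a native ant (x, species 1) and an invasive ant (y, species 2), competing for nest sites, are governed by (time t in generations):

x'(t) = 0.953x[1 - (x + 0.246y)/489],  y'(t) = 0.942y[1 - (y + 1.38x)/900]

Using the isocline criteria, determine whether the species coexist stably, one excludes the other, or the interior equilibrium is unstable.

stable coexistence

Compare the nullcline intercepts: K1/α12 = 489/0.246 = 1990 > K2 = 900; K2/α21 = 900/1.38 = 652 > K1 = 489.
Since both inequalities hold, each species can invade when rare, so the interior equilibrium is stable.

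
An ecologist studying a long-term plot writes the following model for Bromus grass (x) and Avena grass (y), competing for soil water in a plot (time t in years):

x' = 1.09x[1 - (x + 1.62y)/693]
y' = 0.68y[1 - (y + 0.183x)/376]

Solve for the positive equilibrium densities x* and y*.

x* ≈ 119, y* ≈ 354

Setting both brackets to zero gives the nullclines x + 1.62y = 693 and 0.183x + y = 376.
Substituting y = 376 - 0.183x into the first: x(1 - 1.62·0.183) = 693 - 1.62·376.
So x* = 83.9/0.704 = 119, and then y* = 376 - 0.183·119 = 354.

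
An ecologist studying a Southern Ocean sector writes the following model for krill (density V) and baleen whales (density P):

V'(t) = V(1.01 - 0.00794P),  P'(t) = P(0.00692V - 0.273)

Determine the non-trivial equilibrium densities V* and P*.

Set dP/dt = 0 with P > 0: 0.00692V - 0.273 = 0, so V* = 0.273/0.00692 = 39.5.
Set dV/dt = 0 with V > 0: 1.01 - 0.00794P = 0, so P* = 1.01/0.00794 = 127.

V* ≈ 39.5, P* ≈ 127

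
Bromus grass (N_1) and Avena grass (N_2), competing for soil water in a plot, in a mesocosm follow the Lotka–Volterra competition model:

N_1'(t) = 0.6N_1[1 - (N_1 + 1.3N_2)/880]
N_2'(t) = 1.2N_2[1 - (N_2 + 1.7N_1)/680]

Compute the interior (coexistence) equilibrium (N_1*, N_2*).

N_1* ≈ 3.31, N_2* ≈ 674

Setting both brackets to zero gives the nullclines N_1 + 1.3N_2 = 880 and 1.7N_1 + N_2 = 680.
Substituting N_2 = 680 - 1.7N_1 into the first: N_1(1 - 1.3·1.7) = 880 - 1.3·680.
So N_1* = -4/-1.21 = 3.31, and then N_2* = 680 - 1.7·3.31 = 674.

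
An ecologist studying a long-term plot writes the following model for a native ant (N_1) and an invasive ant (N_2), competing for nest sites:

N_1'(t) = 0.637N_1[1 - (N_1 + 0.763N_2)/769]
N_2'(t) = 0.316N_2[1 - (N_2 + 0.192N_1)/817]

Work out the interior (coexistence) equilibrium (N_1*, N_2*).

N_1* ≈ 171, N_2* ≈ 784

Setting both brackets to zero gives the nullclines N_1 + 0.763N_2 = 769 and 0.192N_1 + N_2 = 817.
Substituting N_2 = 817 - 0.192N_1 into the first: N_1(1 - 0.763·0.192) = 769 - 0.763·817.
So N_1* = 146/0.854 = 171, and then N_2* = 817 - 0.192·171 = 784.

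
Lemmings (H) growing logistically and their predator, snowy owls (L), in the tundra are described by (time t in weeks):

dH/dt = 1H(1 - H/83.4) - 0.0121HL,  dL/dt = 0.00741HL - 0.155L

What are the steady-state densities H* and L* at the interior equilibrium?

From dL/dt = 0 with L > 0: 0.00741H* = 0.155, so H* = 20.9.
Substitute into dH/dt = 0: 1(1 - 20.9/83.4) = 0.0121L*.
The bracket is 0.749, giving L* = 0.749/0.0121 = 61.9.

H* ≈ 20.9, L* ≈ 61.9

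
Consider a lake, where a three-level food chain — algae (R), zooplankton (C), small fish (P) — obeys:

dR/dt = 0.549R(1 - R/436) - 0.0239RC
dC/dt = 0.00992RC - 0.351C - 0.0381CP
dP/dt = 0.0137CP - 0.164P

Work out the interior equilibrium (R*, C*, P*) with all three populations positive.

From dP/dt = 0: 0.0137C* = 0.164, so C* = 12.
From dR/dt = 0: 0.549(1 - R*/436) = 0.0239·12, giving R* = 436·(1 - 0.521) = 209.
From dC/dt = 0: 0.00992·209 - 0.351 = 0.0381P*, so P* = 1.72/0.0381 = 45.1.

R* ≈ 209, C* ≈ 12, P* ≈ 45.1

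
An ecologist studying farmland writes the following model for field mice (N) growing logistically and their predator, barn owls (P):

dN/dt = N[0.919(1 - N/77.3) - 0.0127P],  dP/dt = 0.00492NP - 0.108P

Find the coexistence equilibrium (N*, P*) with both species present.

From dP/dt = 0 with P > 0: 0.00492N* = 0.108, so N* = 22.
Substitute into dN/dt = 0: 0.919(1 - 22/77.3) = 0.0127P*.
The bracket is 0.716, giving P* = 0.658/0.0127 = 51.8.

N* ≈ 22, P* ≈ 51.8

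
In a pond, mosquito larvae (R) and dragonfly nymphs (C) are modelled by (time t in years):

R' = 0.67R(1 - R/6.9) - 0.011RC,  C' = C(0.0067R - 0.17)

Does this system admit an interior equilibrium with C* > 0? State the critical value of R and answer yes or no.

Threshold R = 25.4; K < 25.4, so no, the predator goes extinct.

The predator equation gives dC/dt > 0 only when R > 0.17/0.0067 = 25.4.
Without the predator, R → K = 6.9. Since 6.9 < 25.4, the predator cannot invade.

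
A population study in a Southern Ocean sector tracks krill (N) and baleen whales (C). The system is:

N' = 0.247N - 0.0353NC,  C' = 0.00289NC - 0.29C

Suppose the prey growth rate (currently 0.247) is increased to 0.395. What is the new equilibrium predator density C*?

C* ≈ 11.2

At the interior fixed point, setting dN/dt = 0 with N > 0 fixes C* = (prey growth rate)/(NC coefficient) — independent of the other coefficients.
With the change, C* = 0.395/0.0353 = 11.2; it rises from 7.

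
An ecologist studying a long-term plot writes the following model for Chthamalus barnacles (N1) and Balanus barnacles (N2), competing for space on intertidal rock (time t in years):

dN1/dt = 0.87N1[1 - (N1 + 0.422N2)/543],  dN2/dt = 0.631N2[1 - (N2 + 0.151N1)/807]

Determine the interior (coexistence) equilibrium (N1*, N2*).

N1* ≈ 216, N2* ≈ 774

Setting both brackets to zero gives the nullclines N1 + 0.422N2 = 543 and 0.151N1 + N2 = 807.
Substituting N2 = 807 - 0.151N1 into the first: N1(1 - 0.422·0.151) = 543 - 0.422·807.
So N1* = 202/0.936 = 216, and then N2* = 807 - 0.151·216 = 774.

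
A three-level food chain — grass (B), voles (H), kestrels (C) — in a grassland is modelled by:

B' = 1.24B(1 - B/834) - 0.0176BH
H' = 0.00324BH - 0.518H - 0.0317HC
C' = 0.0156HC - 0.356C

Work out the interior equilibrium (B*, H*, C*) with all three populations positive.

From dC/dt = 0: 0.0156H* = 0.356, so H* = 22.8.
From dB/dt = 0: 1.24(1 - B*/834) = 0.0176·22.8, giving B* = 834·(1 - 0.324) = 564.
From dH/dt = 0: 0.00324·564 - 0.518 = 0.0317C*, so C* = 1.31/0.0317 = 41.3.

B* ≈ 564, H* ≈ 22.8, C* ≈ 41.3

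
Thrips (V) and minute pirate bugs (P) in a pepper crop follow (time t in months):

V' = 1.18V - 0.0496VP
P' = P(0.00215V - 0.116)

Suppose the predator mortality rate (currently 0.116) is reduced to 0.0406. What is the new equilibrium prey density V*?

At the interior fixed point, setting dP/dt = 0 with P > 0 fixes V* = (predator death rate)/(VP coefficient) — independent of the other coefficients.
With the change, V* = 0.0406/0.00215 = 18.9; it falls from 54.

V* ≈ 18.9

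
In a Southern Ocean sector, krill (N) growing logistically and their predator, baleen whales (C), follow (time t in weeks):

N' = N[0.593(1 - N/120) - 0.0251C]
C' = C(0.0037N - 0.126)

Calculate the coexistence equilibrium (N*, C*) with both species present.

N* ≈ 34.1, C* ≈ 16.9

From dC/dt = 0 with C > 0: 0.0037N* = 0.126, so N* = 34.1.
Substitute into dN/dt = 0: 0.593(1 - 34.1/120) = 0.0251C*.
The bracket is 0.716, giving C* = 0.425/0.0251 = 16.9.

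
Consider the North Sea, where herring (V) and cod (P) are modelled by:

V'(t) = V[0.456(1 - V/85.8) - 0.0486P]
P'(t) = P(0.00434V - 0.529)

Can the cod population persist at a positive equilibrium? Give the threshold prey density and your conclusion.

Threshold V = 122; K < 122, so no, the predator goes extinct.

The predator equation gives dP/dt > 0 only when V > 0.529/0.00434 = 122.
Without the predator, V → K = 85.8. Since 85.8 < 122, the predator cannot invade.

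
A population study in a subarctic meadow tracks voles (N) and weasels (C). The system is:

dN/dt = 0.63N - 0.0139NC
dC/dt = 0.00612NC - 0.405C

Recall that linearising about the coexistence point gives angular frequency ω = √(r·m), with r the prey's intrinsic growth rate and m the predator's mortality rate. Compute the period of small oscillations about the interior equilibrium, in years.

Here r = 0.63 and m = 0.405, so r·m = 0.255.
ω = √0.255 = 0.505 per year, hence T = 2π/ω ≈ 12.4 years.

T ≈ 12.4 years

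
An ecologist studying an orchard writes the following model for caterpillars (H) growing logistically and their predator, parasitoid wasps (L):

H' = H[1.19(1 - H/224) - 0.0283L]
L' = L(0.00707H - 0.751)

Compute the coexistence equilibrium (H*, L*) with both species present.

From dL/dt = 0 with L > 0: 0.00707H* = 0.751, so H* = 106.
Substitute into dH/dt = 0: 1.19(1 - 106/224) = 0.0283L*.
The bracket is 0.526, giving L* = 0.626/0.0283 = 22.1.

H* ≈ 106, L* ≈ 22.1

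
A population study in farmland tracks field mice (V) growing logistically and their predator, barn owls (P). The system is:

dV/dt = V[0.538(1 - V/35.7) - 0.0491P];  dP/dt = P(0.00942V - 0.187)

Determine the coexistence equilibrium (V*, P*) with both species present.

From dP/dt = 0 with P > 0: 0.00942V* = 0.187, so V* = 19.9.
Substitute into dV/dt = 0: 0.538(1 - 19.9/35.7) = 0.0491P*.
The bracket is 0.444, giving P* = 0.239/0.0491 = 4.86.

V* ≈ 19.9, P* ≈ 4.86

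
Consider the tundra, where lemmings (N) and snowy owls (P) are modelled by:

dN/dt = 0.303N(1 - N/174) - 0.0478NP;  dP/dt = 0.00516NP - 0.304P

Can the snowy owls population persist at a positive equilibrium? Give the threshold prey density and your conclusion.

Threshold N = 58.9; K > 58.9, so yes, the predator persists.

The predator equation gives dP/dt > 0 only when N > 0.304/0.00516 = 58.9.
Without the predator, N → K = 174. Since 174 > 58.9, the predator can invade and persist.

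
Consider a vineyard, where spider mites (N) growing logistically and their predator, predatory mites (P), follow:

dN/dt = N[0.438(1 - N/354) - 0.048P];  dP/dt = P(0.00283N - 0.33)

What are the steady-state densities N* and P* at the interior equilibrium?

N* ≈ 117, P* ≈ 6.12

From dP/dt = 0 with P > 0: 0.00283N* = 0.33, so N* = 117.
Substitute into dN/dt = 0: 0.438(1 - 117/354) = 0.048P*.
The bracket is 0.671, giving P* = 0.294/0.048 = 6.12.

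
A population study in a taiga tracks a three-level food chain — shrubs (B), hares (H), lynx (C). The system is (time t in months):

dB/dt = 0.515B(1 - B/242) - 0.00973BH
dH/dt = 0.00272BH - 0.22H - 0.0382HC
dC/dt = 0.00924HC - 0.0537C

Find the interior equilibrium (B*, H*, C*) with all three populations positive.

B* ≈ 215, H* ≈ 5.81, C* ≈ 9.58

From dC/dt = 0: 0.00924H* = 0.0537, so H* = 5.81.
From dB/dt = 0: 0.515(1 - B*/242) = 0.00973·5.81, giving B* = 242·(1 - 0.11) = 215.
From dH/dt = 0: 0.00272·215 - 0.22 = 0.0382C*, so C* = 0.366/0.0382 = 9.58.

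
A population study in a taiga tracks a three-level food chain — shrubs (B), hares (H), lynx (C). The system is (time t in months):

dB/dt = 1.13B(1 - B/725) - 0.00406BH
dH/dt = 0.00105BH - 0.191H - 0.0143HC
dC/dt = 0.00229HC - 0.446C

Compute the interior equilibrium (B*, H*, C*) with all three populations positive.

From dC/dt = 0: 0.00229H* = 0.446, so H* = 195.
From dB/dt = 0: 1.13(1 - B*/725) = 0.00406·195, giving B* = 725·(1 - 0.7) = 218.
From dH/dt = 0: 0.00105·218 - 0.191 = 0.0143C*, so C* = 0.0376/0.0143 = 2.63.

B* ≈ 218, H* ≈ 195, C* ≈ 2.63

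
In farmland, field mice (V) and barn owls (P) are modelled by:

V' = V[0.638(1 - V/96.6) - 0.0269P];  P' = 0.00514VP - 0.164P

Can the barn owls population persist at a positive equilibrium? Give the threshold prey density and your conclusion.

Threshold V = 31.9; K > 31.9, so yes, the predator persists.

The predator equation gives dP/dt > 0 only when V > 0.164/0.00514 = 31.9.
Without the predator, V → K = 96.6. Since 96.6 > 31.9, the predator can invade and persist.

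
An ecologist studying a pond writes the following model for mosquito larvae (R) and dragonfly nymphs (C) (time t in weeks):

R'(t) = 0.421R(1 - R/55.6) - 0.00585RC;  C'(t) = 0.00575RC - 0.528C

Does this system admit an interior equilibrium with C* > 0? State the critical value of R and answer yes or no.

The predator equation gives dC/dt > 0 only when R > 0.528/0.00575 = 91.8.
Without the predator, R → K = 55.6. Since 55.6 < 91.8, the predator cannot invade.

Threshold R = 91.8; K < 91.8, so no, the predator goes extinct.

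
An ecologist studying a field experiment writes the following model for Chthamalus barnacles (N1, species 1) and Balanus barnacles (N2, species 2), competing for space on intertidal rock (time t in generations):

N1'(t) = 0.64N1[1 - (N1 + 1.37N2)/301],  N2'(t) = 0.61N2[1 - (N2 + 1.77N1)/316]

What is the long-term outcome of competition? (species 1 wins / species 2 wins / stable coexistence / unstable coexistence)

Compare the nullcline intercepts: K1/α12 = 301/1.37 = 220 < K2 = 316; K2/α21 = 316/1.77 = 179 < K1 = 301.
Since both are reversed, neither can invade when rare; the interior point is a saddle.

unstable coexistence (outcome depends on initial conditions)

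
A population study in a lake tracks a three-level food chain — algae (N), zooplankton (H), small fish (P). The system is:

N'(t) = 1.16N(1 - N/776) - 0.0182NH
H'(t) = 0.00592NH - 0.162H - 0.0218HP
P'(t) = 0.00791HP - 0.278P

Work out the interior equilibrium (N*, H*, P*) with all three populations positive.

From dP/dt = 0: 0.00791H* = 0.278, so H* = 35.1.
From dN/dt = 0: 1.16(1 - N*/776) = 0.0182·35.1, giving N* = 776·(1 - 0.551) = 348.
From dH/dt = 0: 0.00592·348 - 0.162 = 0.0218P*, so P* = 1.9/0.0218 = 87.1.

N* ≈ 348, H* ≈ 35.1, P* ≈ 87.1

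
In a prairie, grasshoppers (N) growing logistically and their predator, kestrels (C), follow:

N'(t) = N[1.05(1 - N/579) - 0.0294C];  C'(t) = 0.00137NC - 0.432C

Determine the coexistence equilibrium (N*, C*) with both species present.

From dC/dt = 0 with C > 0: 0.00137N* = 0.432, so N* = 315.
Substitute into dN/dt = 0: 1.05(1 - 315/579) = 0.0294C*.
The bracket is 0.455, giving C* = 0.478/0.0294 = 16.3.

N* ≈ 315, C* ≈ 16.3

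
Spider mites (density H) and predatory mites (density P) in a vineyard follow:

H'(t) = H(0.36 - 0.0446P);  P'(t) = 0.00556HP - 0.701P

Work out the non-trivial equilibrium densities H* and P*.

H* ≈ 126, P* ≈ 8.07

Set dP/dt = 0 with P > 0: 0.00556H - 0.701 = 0, so H* = 0.701/0.00556 = 126.
Set dH/dt = 0 with H > 0: 0.36 - 0.0446P = 0, so P* = 0.36/0.0446 = 8.07.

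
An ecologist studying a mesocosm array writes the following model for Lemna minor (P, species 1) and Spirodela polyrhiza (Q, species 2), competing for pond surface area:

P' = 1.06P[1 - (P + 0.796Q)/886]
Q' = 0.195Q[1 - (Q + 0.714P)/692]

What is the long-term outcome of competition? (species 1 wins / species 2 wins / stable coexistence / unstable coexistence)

Compare the nullcline intercepts: K1/α12 = 886/0.796 = 1110 > K2 = 692; K2/α21 = 692/0.714 = 969 > K1 = 886.
Since both inequalities hold, each species can invade when rare, so the interior equilibrium is stable.

stable coexistence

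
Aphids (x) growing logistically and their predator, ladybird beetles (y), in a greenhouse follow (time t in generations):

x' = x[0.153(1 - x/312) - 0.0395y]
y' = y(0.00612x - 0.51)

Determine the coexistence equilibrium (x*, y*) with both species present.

From dy/dt = 0 with y > 0: 0.00612x* = 0.51, so x* = 83.3.
Substitute into dx/dt = 0: 0.153(1 - 83.3/312) = 0.0395y*.
The bracket is 0.733, giving y* = 0.112/0.0395 = 2.84.

x* ≈ 83.3, y* ≈ 2.84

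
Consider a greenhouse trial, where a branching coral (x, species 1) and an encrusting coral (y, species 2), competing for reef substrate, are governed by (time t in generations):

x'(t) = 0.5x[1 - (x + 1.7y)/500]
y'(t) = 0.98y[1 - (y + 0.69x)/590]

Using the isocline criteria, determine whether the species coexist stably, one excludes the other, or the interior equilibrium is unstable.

Compare the nullcline intercepts: K1/α12 = 500/1.7 = 294 < K2 = 590; K2/α21 = 590/0.69 = 855 > K1 = 500.
Since the inequalities point opposite ways, species 2 can invade but species 1 cannot.

species 2 excludes species 1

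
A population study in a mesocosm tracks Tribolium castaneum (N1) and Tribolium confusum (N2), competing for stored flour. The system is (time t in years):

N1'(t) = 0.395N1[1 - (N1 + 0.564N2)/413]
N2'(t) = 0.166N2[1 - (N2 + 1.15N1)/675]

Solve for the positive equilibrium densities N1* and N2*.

Setting both brackets to zero gives the nullclines N1 + 0.564N2 = 413 and 1.15N1 + N2 = 675.
Substituting N2 = 675 - 1.15N1 into the first: N1(1 - 0.564·1.15) = 413 - 0.564·675.
So N1* = 32.3/0.351 = 91.9, and then N2* = 675 - 1.15·91.9 = 569.

N1* ≈ 91.9, N2* ≈ 569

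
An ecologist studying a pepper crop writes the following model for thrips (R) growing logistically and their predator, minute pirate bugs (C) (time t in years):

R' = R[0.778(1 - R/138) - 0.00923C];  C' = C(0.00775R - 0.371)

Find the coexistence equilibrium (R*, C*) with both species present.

R* ≈ 47.9, C* ≈ 55.1

From dC/dt = 0 with C > 0: 0.00775R* = 0.371, so R* = 47.9.
Substitute into dR/dt = 0: 0.778(1 - 47.9/138) = 0.00923C*.
The bracket is 0.653, giving C* = 0.508/0.00923 = 55.1.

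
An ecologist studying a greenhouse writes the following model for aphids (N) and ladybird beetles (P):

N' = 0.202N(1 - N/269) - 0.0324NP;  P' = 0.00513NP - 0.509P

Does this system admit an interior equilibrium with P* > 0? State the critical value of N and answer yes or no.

The predator equation gives dP/dt > 0 only when N > 0.509/0.00513 = 99.2.
Without the predator, N → K = 269. Since 269 > 99.2, the predator can invade and persist.

Threshold N = 99.2; K > 99.2, so yes, the predator persists.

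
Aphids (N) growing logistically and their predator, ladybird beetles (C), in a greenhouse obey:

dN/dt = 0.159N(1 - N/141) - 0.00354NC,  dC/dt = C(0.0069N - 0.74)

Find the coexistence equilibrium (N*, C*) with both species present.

From dC/dt = 0 with C > 0: 0.0069N* = 0.74, so N* = 107.
Substitute into dN/dt = 0: 0.159(1 - 107/141) = 0.00354C*.
The bracket is 0.239, giving C* = 0.0381/0.00354 = 10.8.

N* ≈ 107, C* ≈ 10.8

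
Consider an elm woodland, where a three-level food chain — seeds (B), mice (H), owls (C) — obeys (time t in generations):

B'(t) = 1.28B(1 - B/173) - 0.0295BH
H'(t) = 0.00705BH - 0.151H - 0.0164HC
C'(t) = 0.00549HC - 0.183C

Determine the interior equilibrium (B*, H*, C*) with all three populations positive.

B* ≈ 40.1, H* ≈ 33.3, C* ≈ 8.03

From dC/dt = 0: 0.00549H* = 0.183, so H* = 33.3.
From dB/dt = 0: 1.28(1 - B*/173) = 0.0295·33.3, giving B* = 173·(1 - 0.768) = 40.1.
From dH/dt = 0: 0.00705·40.1 - 0.151 = 0.0164C*, so C* = 0.132/0.0164 = 8.03.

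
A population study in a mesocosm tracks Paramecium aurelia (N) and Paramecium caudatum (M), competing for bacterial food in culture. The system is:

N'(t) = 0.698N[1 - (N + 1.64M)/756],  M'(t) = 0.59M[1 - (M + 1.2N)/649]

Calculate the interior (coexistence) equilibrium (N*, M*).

Setting both brackets to zero gives the nullclines N + 1.64M = 756 and 1.2N + M = 649.
Substituting M = 649 - 1.2N into the first: N(1 - 1.64·1.2) = 756 - 1.64·649.
So N* = -308/-0.968 = 319, and then M* = 649 - 1.2·319 = 267.

N* ≈ 319, M* ≈ 267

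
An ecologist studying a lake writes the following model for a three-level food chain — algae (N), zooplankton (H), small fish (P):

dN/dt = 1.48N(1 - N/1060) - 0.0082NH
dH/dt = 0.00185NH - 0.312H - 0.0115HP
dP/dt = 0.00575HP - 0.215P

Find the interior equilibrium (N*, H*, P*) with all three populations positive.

N* ≈ 840, H* ≈ 37.4, P* ≈ 108

From dP/dt = 0: 0.00575H* = 0.215, so H* = 37.4.
From dN/dt = 0: 1.48(1 - N*/1060) = 0.0082·37.4, giving N* = 1060·(1 - 0.207) = 840.
From dH/dt = 0: 0.00185·840 - 0.312 = 0.0115P*, so P* = 1.24/0.0115 = 108.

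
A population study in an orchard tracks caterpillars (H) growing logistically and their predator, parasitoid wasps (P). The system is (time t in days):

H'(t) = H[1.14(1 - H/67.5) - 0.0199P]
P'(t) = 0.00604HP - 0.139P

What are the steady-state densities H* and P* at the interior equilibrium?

From dP/dt = 0 with P > 0: 0.00604H* = 0.139, so H* = 23.
Substitute into dH/dt = 0: 1.14(1 - 23/67.5) = 0.0199P*.
The bracket is 0.659, giving P* = 0.751/0.0199 = 37.8.

H* ≈ 23, P* ≈ 37.8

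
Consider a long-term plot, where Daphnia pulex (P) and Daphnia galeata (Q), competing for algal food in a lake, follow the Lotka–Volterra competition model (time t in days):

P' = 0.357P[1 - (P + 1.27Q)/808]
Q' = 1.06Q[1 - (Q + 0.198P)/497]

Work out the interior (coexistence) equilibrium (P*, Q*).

Setting both brackets to zero gives the nullclines P + 1.27Q = 808 and 0.198P + Q = 497.
Substituting Q = 497 - 0.198P into the first: P(1 - 1.27·0.198) = 808 - 1.27·497.
So P* = 177/0.749 = 236, and then Q* = 497 - 0.198·236 = 450.

P* ≈ 236, Q* ≈ 450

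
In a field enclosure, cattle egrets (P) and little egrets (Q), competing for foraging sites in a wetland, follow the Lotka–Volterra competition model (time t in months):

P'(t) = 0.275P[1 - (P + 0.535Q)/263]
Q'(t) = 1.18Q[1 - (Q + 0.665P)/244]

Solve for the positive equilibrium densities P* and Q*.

Setting both brackets to zero gives the nullclines P + 0.535Q = 263 and 0.665P + Q = 244.
Substituting Q = 244 - 0.665P into the first: P(1 - 0.535·0.665) = 263 - 0.535·244.
So P* = 132/0.644 = 206, and then Q* = 244 - 0.665·206 = 107.

P* ≈ 206, Q* ≈ 107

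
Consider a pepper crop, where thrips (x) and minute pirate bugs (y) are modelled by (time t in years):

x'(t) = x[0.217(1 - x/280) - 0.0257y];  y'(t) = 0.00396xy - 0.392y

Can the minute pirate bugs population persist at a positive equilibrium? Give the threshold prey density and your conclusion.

Threshold x = 99; K > 99, so yes, the predator persists.

The predator equation gives dy/dt > 0 only when x > 0.392/0.00396 = 99.
Without the predator, x → K = 280. Since 280 > 99, the predator can invade and persist.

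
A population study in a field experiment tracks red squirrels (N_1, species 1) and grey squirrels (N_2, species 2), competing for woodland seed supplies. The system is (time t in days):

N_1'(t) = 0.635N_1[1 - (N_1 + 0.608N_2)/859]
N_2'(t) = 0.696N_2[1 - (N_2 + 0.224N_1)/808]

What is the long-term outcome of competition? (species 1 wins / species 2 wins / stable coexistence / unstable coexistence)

Compare the nullcline intercepts: K1/α12 = 859/0.608 = 1410 > K2 = 808; K2/α21 = 808/0.224 = 3610 > K1 = 859.
Since both inequalities hold, each species can invade when rare, so the interior equilibrium is stable.

stable coexistence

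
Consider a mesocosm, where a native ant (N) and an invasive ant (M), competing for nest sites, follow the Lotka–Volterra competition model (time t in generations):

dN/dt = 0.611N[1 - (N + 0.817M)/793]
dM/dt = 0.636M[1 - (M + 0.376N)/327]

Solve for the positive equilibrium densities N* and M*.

Setting both brackets to zero gives the nullclines N + 0.817M = 793 and 0.376N + M = 327.
Substituting M = 327 - 0.376N into the first: N(1 - 0.817·0.376) = 793 - 0.817·327.
So N* = 526/0.693 = 759, and then M* = 327 - 0.376·759 = 41.6.

N* ≈ 759, M* ≈ 41.6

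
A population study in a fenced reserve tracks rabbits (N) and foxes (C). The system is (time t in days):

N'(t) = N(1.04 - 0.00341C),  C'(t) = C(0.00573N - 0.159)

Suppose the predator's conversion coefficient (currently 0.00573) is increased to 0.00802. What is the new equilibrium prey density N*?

N* ≈ 19.8

At the interior fixed point, setting dC/dt = 0 with C > 0 fixes N* = (predator death rate)/(NC coefficient) — independent of the other coefficients.
With the change, N* = 0.159/0.00802 = 19.8; it falls from 27.7.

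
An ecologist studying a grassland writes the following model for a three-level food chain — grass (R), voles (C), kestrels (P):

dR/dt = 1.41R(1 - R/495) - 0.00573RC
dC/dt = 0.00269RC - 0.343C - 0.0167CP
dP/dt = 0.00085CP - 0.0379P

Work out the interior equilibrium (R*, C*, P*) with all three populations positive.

R* ≈ 405, C* ≈ 44.6, P* ≈ 44.7

From dP/dt = 0: 0.00085C* = 0.0379, so C* = 44.6.
From dR/dt = 0: 1.41(1 - R*/495) = 0.00573·44.6, giving R* = 495·(1 - 0.181) = 405.
From dC/dt = 0: 0.00269·405 - 0.343 = 0.0167P*, so P* = 0.747/0.0167 = 44.7.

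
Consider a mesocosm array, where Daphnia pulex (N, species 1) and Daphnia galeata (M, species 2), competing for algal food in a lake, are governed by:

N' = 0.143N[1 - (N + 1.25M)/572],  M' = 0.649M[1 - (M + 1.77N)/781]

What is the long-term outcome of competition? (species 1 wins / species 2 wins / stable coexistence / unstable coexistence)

Compare the nullcline intercepts: K1/α12 = 572/1.25 = 458 < K2 = 781; K2/α21 = 781/1.77 = 441 < K1 = 572.
Since both are reversed, neither can invade when rare; the interior point is a saddle.

unstable coexistence (outcome depends on initial conditions)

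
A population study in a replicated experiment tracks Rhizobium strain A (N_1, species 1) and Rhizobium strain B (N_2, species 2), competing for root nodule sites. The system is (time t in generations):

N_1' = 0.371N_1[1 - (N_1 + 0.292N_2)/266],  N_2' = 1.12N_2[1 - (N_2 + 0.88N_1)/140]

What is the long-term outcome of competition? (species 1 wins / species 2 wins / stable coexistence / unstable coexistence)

species 1 excludes species 2

Compare the nullcline intercepts: K1/α12 = 266/0.292 = 911 > K2 = 140; K2/α21 = 140/0.88 = 159 < K1 = 266.
Since the inequalities point opposite ways, species 1 can invade but species 2 cannot.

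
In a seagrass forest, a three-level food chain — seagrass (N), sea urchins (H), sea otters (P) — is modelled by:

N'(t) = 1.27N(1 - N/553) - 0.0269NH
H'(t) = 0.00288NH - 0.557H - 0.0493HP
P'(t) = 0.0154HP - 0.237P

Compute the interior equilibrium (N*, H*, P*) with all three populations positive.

From dP/dt = 0: 0.0154H* = 0.237, so H* = 15.4.
From dN/dt = 0: 1.27(1 - N*/553) = 0.0269·15.4, giving N* = 553·(1 - 0.326) = 373.
From dH/dt = 0: 0.00288·373 - 0.557 = 0.0493P*, so P* = 0.516/0.0493 = 10.5.

N* ≈ 373, H* ≈ 15.4, P* ≈ 10.5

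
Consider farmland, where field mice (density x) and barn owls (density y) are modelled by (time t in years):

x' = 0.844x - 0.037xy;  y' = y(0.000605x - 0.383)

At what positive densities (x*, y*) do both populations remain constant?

Set dy/dt = 0 with y > 0: 0.000605x - 0.383 = 0, so x* = 0.383/0.000605 = 633.
Set dx/dt = 0 with x > 0: 0.844 - 0.037y = 0, so y* = 0.844/0.037 = 22.8.

x* ≈ 633, y* ≈ 22.8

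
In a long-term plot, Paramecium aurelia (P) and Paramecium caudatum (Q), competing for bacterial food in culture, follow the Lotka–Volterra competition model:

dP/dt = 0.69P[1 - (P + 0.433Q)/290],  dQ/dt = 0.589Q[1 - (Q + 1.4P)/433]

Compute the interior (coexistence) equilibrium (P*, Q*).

Setting both brackets to zero gives the nullclines P + 0.433Q = 290 and 1.4P + Q = 433.
Substituting Q = 433 - 1.4P into the first: P(1 - 0.433·1.4) = 290 - 0.433·433.
So P* = 103/0.394 = 260, and then Q* = 433 - 1.4·260 = 68.6.

P* ≈ 260, Q* ≈ 68.6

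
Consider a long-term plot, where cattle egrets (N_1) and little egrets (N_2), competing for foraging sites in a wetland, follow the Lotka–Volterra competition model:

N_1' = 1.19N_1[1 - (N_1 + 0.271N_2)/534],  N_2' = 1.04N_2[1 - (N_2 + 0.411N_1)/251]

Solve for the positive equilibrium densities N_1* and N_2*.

Setting both brackets to zero gives the nullclines N_1 + 0.271N_2 = 534 and 0.411N_1 + N_2 = 251.
Substituting N_2 = 251 - 0.411N_1 into the first: N_1(1 - 0.271·0.411) = 534 - 0.271·251.
So N_1* = 466/0.889 = 524, and then N_2* = 251 - 0.411·524 = 35.5.

N_1* ≈ 524, N_2* ≈ 35.5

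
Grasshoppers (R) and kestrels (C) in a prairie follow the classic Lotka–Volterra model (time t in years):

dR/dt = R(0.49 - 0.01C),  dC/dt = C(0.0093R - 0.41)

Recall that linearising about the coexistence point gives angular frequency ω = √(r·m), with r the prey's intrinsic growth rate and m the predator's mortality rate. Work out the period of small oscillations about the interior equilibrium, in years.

T ≈ 14 years

Here r = 0.49 and m = 0.41, so r·m = 0.201.
ω = √0.201 = 0.448 per year, hence T = 2π/ω ≈ 14 years.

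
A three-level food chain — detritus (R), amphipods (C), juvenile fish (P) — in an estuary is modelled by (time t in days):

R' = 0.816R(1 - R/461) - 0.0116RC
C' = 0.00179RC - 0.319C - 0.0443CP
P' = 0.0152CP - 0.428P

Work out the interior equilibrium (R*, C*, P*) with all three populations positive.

R* ≈ 276, C* ≈ 28.2, P* ≈ 3.97

From dP/dt = 0: 0.0152C* = 0.428, so C* = 28.2.
From dR/dt = 0: 0.816(1 - R*/461) = 0.0116·28.2, giving R* = 461·(1 - 0.4) = 276.
From dC/dt = 0: 0.00179·276 - 0.319 = 0.0443P*, so P* = 0.176/0.0443 = 3.97.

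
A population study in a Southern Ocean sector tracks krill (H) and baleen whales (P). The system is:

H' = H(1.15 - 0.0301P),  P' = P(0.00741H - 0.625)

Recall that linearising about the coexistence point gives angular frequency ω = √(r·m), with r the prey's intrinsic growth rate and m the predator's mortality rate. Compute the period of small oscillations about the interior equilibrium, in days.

T ≈ 7.41 days

Here r = 1.15 and m = 0.625, so r·m = 0.719.
ω = √0.719 = 0.848 per day, hence T = 2π/ω ≈ 7.41 days.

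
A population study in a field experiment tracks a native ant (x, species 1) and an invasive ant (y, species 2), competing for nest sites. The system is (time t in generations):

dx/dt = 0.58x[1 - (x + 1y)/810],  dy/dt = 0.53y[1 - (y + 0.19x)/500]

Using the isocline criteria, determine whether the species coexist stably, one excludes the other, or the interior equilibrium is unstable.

stable coexistence

Compare the nullcline intercepts: K1/α12 = 810/1 = 810 > K2 = 500; K2/α21 = 500/0.19 = 2630 > K1 = 810.
Since both inequalities hold, each species can invade when rare, so the interior equilibrium is stable.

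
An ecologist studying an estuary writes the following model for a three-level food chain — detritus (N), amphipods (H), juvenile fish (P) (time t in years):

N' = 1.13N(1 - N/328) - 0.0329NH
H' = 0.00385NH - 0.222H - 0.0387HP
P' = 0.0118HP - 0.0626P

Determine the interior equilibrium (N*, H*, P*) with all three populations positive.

N* ≈ 277, H* ≈ 5.31, P* ≈ 21.9

From dP/dt = 0: 0.0118H* = 0.0626, so H* = 5.31.
From dN/dt = 0: 1.13(1 - N*/328) = 0.0329·5.31, giving N* = 328·(1 - 0.154) = 277.
From dH/dt = 0: 0.00385·277 - 0.222 = 0.0387P*, so P* = 0.846/0.0387 = 21.9.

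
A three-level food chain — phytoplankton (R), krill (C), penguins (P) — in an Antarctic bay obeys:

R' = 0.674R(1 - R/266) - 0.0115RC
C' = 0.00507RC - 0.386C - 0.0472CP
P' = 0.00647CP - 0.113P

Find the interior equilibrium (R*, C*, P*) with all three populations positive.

R* ≈ 187, C* ≈ 17.5, P* ≈ 11.9

From dP/dt = 0: 0.00647C* = 0.113, so C* = 17.5.
From dR/dt = 0: 0.674(1 - R*/266) = 0.0115·17.5, giving R* = 266·(1 - 0.298) = 187.
From dC/dt = 0: 0.00507·187 - 0.386 = 0.0472P*, so P* = 0.561/0.0472 = 11.9.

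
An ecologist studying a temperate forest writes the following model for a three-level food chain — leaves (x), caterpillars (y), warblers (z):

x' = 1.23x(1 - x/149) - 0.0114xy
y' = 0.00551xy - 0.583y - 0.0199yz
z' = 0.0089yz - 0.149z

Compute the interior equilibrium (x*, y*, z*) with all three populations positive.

From dz/dt = 0: 0.0089y* = 0.149, so y* = 16.7.
From dx/dt = 0: 1.23(1 - x*/149) = 0.0114·16.7, giving x* = 149·(1 - 0.155) = 126.
From dy/dt = 0: 0.00551·126 - 0.583 = 0.0199z*, so z* = 0.111/0.0199 = 5.56.

x* ≈ 126, y* ≈ 16.7, z* ≈ 5.56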